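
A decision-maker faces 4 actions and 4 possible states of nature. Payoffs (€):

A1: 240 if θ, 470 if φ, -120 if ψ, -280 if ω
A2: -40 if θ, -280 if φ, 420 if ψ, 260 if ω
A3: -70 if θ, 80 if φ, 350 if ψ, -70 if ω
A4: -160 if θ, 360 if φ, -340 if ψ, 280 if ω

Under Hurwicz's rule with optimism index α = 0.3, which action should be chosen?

A1: 0.3·470 + 0.7·(-280) = -55
A2: 0.3·420 + 0.7·(-280) = -70
A3: 0.3·350 + 0.7·(-70) = 56
A4: 0.3·360 + 0.7·(-340) = -130
Highest Hurwicz score = 56 → A3.

A3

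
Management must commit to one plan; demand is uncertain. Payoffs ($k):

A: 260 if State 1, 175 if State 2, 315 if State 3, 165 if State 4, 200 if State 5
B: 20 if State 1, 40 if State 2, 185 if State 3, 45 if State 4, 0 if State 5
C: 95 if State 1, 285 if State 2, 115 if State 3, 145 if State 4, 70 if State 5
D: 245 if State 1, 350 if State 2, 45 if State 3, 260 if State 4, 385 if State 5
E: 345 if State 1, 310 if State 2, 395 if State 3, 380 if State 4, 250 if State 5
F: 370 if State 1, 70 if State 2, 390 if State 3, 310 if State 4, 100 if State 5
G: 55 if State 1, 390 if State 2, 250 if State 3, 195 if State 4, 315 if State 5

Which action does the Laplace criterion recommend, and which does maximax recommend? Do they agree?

laplace → E; maximax → E (agree)

Row averages: A=223, B=58, C=142, D=257, E=336, F=248, G=241
Highest average = 336 → E.
Row maxima: A=315, B=185, C=285, D=385, E=395, F=390, G=390
Best best-case = 395 → E.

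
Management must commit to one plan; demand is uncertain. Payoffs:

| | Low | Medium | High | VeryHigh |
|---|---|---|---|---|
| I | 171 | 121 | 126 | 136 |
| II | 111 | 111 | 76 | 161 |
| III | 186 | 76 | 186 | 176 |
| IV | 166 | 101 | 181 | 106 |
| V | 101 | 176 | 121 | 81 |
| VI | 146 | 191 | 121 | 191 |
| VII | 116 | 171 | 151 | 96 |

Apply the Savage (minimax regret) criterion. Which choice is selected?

Column bests: Low=186, Medium=191, High=186, VeryHigh=191.
I regrets: 15, 70, 60, 55 → max 70
II regrets: 75, 80, 110, 30 → max 110
III regrets: 0, 115, 0, 15 → max 115
IV regrets: 20, 90, 5, 85 → max 90
V regrets: 85, 15, 65, 110 → max 110
VI regrets: 40, 0, 65, 0 → max 65
VII regrets: 70, 20, 35, 95 → max 95
Smallest max regret = 65 → VI.

VI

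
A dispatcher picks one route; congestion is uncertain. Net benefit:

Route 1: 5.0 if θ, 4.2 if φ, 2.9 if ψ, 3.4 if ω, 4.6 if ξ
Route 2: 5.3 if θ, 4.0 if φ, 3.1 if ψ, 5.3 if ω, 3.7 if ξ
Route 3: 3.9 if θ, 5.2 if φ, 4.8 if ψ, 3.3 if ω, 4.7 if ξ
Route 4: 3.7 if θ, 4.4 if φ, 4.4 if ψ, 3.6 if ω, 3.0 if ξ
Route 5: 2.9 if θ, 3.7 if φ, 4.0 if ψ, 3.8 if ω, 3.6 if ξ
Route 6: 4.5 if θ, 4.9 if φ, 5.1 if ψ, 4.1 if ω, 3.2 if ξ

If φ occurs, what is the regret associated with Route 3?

Best payoff under φ is 5.2.
Regret = 5.2 − 5.2 = 0.0.

0.0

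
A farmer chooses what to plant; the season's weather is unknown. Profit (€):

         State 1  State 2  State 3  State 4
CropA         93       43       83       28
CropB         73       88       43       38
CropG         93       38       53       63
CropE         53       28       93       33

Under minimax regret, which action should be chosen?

CropA

Column bests: State 1=93, State 2=88, State 3=93, State 4=63.
CropA regrets: 0, 45, 10, 35 → max 45
CropB regrets: 20, 0, 50, 25 → max 50
CropG regrets: 0, 50, 40, 0 → max 50
CropE regrets: 40, 60, 0, 30 → max 60
Smallest max regret = 45 → CropA.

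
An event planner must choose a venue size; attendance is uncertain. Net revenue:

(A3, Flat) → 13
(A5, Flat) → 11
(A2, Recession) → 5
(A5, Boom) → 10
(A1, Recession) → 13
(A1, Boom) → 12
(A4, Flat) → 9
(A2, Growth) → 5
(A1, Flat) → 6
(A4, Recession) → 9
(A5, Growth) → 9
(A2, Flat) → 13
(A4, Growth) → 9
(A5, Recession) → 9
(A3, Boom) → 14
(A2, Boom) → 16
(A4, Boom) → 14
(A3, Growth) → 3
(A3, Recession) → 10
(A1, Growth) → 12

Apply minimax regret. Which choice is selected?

A4

Column bests: Recession=13, Flat=13, Growth=12, Boom=16.
A1 regrets: 0, 7, 0, 4 → max 7
A2 regrets: 8, 0, 7, 0 → max 8
A3 regrets: 3, 0, 9, 2 → max 9
A4 regrets: 4, 4, 3, 2 → max 4
A5 regrets: 4, 2, 3, 6 → max 6
Smallest max regret = 4 → A4.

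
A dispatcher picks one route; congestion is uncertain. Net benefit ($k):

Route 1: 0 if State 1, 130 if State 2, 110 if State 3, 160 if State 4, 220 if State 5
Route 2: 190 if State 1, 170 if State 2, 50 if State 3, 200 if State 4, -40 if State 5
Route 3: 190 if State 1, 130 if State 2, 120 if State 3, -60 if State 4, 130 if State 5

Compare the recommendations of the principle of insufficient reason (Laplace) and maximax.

Row averages: Route 1=124, Route 2=114, Route 3=102
Highest average = 124 → Route 1.
Row maxima: Route 1=220, Route 2=200, Route 3=190
Best best-case = 220 → Route 1.

laplace → Route 1; maximax → Route 1 (agree)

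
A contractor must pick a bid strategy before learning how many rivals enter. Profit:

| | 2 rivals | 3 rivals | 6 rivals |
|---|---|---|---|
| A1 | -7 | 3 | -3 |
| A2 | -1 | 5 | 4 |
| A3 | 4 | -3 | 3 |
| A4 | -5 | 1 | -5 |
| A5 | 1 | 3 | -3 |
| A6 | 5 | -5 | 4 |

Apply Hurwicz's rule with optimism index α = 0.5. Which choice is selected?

A2

A1: 0.5·3 + 0.5·(-7) = -2
A2: 0.5·5 + 0.5·(-1) = 2
A3: 0.5·4 + 0.5·(-3) = 0.5
A4: 0.5·1 + 0.5·(-5) = -2
A5: 0.5·3 + 0.5·(-3) = 0
A6: 0.5·5 + 0.5·(-5) = 0
Highest Hurwicz score = 2 → A2.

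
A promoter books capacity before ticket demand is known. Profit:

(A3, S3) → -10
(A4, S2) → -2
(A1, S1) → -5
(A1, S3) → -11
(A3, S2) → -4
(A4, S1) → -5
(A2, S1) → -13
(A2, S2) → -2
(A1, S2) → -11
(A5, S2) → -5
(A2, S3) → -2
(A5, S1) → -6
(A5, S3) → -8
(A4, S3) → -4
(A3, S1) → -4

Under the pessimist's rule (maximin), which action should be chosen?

Row minima: A1=-11, A2=-13, A3=-10, A4=-5, A5=-8
Best worst-case = -5 → A4.

A4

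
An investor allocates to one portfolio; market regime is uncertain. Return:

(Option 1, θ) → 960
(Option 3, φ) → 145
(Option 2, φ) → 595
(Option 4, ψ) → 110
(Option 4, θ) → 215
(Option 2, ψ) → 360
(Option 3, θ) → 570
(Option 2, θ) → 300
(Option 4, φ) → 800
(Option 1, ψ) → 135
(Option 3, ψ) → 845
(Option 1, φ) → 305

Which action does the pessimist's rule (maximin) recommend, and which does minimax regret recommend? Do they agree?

Row minima: Option 1=135, Option 2=300, Option 3=145, Option 4=110
Best worst-case = 300 → Option 2.
Column bests: θ=960, φ=800, ψ=845.
Option 1 regrets: 0, 495, 710 → max 710
Option 2 regrets: 660, 205, 485 → max 660
Option 3 regrets: 390, 655, 0 → max 655
Option 4 regrets: 745, 0, 735 → max 745
Smallest max regret = 655 → Option 3.

maximin → Option 2; minimax regret → Option 3 (disagree)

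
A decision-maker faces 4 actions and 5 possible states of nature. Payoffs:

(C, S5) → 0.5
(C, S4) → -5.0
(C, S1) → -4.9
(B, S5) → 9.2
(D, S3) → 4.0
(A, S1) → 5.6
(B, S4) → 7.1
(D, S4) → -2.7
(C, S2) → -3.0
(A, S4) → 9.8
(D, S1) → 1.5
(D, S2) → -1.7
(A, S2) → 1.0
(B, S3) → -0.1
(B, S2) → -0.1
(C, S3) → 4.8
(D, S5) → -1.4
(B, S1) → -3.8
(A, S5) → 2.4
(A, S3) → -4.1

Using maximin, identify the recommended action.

D

Row minima: A=-4.1, B=-3.8, C=-5.0, D=-2.7
Best worst-case = -2.7 → D.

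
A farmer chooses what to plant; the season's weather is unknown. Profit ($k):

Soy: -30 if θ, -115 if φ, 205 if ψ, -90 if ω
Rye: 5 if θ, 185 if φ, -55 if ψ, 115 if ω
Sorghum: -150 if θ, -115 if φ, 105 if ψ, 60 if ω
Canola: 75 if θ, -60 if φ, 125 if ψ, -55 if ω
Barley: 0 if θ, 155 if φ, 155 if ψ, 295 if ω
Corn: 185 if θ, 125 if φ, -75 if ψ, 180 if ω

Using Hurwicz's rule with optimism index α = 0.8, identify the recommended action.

Soy: 0.8·205 + 0.2·(-115) = 141
Rye: 0.8·185 + 0.2·(-55) = 137
Sorghum: 0.8·105 + 0.2·(-150) = 54
Canola: 0.8·125 + 0.2·(-60) = 88
Barley: 0.8·295 + 0.2·0 = 236
Corn: 0.8·185 + 0.2·(-75) = 133
Highest Hurwicz score = 236 → Barley.

Barley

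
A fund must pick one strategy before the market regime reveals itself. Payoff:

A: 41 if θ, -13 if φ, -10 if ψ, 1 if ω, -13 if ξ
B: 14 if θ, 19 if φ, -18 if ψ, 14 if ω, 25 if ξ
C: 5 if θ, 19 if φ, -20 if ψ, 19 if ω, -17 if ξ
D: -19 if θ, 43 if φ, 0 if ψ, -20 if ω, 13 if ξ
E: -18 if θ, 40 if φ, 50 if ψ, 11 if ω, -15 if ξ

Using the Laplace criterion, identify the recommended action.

Row averages: A=1.2, B=10.8, C=1.2, D=3.4, E=13.6
Highest average = 13.6 → E.

E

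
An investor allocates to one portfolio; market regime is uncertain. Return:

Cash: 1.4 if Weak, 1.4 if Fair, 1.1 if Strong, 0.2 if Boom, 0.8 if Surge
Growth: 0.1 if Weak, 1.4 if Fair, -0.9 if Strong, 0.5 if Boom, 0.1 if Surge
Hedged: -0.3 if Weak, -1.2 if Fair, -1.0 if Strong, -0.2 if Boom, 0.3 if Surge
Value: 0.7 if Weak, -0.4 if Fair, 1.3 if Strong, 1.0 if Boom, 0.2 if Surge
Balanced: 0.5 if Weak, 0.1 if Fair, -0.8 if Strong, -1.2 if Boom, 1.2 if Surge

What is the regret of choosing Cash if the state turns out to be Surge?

Best payoff under Surge is 1.2.
Regret = 1.2 − 0.8 = 0.4.

0.4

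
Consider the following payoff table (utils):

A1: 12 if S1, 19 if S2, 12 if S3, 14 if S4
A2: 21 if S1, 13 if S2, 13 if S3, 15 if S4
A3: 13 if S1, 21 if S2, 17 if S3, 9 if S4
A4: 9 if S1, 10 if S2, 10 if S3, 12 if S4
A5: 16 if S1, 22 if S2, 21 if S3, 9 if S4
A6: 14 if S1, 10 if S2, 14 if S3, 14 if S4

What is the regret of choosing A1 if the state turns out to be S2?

3

Best payoff under S2 is 22.
Regret = 22 − 19 = 3.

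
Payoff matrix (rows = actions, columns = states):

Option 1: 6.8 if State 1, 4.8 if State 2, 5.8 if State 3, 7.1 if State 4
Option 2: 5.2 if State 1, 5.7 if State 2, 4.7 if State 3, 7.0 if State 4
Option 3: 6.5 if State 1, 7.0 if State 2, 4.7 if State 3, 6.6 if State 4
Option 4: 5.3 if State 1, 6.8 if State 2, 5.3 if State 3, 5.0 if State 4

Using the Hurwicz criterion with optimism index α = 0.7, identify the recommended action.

Option 1

Option 1: 0.7·7.1 + 0.3·4.8 = 6.41
Option 2: 0.7·7.0 + 0.3·4.7 = 6.31
Option 3: 0.7·7.0 + 0.3·4.7 = 6.31
Option 4: 0.7·6.8 + 0.3·5.0 = 6.26
Highest Hurwicz score = 6.41 → Option 1.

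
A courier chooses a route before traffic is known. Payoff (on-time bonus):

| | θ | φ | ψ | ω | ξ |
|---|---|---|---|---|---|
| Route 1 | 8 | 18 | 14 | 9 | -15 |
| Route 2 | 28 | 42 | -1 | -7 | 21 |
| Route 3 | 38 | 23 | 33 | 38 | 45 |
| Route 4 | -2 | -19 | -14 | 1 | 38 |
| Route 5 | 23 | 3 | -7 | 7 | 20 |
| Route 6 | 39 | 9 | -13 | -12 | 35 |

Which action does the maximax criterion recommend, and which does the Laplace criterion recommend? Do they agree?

maximax → Route 3; laplace → Route 3 (agree)

Row maxima: Route 1=18, Route 2=42, Route 3=45, Route 4=38, Route 5=23, Route 6=39
Best best-case = 45 → Route 3.
Row averages: Route 1=6.8, Route 2=16.6, Route 3=35.4, Route 4=0.8, Route 5=9.2, Route 6=11.6
Highest average = 35.4 → Route 3.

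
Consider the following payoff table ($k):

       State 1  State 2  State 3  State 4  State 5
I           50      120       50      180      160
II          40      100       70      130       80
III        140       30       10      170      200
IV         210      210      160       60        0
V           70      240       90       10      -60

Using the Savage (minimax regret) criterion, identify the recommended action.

I

Column bests: State 1=210, State 2=240, State 3=160, State 4=180, State 5=200.
I regrets: 160, 120, 110, 0, 40 → max 160
II regrets: 170, 140, 90, 50, 120 → max 170
III regrets: 70, 210, 150, 10, 0 → max 210
IV regrets: 0, 30, 0, 120, 200 → max 200
V regrets: 140, 0, 70, 170, 260 → max 260
Smallest max regret = 160 → I.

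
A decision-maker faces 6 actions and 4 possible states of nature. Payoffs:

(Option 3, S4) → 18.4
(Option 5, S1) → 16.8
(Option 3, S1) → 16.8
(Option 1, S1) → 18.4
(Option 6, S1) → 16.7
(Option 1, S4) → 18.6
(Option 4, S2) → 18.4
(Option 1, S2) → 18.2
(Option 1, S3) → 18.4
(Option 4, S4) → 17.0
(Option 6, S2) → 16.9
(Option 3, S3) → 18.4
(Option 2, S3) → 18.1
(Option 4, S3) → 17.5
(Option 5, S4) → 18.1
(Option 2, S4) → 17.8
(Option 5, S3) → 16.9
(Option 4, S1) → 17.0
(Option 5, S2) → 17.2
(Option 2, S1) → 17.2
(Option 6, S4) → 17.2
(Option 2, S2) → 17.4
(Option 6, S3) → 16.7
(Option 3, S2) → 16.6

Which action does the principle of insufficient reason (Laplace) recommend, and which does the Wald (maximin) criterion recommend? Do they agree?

Row averages: Option 1=18.4, Option 2=17.625, Option 3=17.55, Option 4=17.475, Option 5=17.25, Option 6=16.875
Highest average = 18.4 → Option 1.
Row minima: Option 1=18.2, Option 2=17.2, Option 3=16.6, Option 4=17.0, Option 5=16.8, Option 6=16.7
Best worst-case = 18.2 → Option 1.

laplace → Option 1; maximin → Option 1 (agree)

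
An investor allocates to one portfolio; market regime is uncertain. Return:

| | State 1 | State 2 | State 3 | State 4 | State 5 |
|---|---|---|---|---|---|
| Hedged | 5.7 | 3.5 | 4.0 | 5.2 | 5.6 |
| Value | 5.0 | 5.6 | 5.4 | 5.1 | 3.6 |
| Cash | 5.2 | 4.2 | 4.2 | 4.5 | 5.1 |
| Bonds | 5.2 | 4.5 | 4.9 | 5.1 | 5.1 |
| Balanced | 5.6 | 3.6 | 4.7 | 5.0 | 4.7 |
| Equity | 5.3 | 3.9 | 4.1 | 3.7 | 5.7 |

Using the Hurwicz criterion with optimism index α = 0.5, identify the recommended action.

Hedged: 0.5·5.7 + 0.5·3.5 = 4.6
Value: 0.5·5.6 + 0.5·3.6 = 4.6
Cash: 0.5·5.2 + 0.5·4.2 = 4.7
Bonds: 0.5·5.2 + 0.5·4.5 = 4.85
Balanced: 0.5·5.6 + 0.5·3.6 = 4.6
Equity: 0.5·5.7 + 0.5·3.7 = 4.7
Highest Hurwicz score = 4.85 → Bonds.

Bonds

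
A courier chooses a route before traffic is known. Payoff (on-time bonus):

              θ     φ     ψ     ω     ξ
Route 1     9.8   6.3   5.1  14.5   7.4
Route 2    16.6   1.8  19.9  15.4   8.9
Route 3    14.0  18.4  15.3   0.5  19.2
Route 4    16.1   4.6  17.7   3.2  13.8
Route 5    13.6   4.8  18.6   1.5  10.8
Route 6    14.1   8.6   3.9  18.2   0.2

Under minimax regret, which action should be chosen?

Column bests: θ=16.6, φ=18.4, ψ=19.9, ω=18.2, ξ=19.2.
Route 1 regrets: 6.8, 12.1, 14.8, 3.7, 11.8 → max 14.8
Route 2 regrets: 0.0, 16.6, 0.0, 2.8, 10.3 → max 16.6
Route 3 regrets: 2.6, 0.0, 4.6, 17.7, 0.0 → max 17.7
Route 4 regrets: 0.5, 13.8, 2.2, 15.0, 5.4 → max 15.0
Route 5 regrets: 3.0, 13.6, 1.3, 16.7, 8.4 → max 16.7
Route 6 regrets: 2.5, 9.8, 16.0, 0.0, 19.0 → max 19.0
Smallest max regret = 14.8 → Route 1.

Route 1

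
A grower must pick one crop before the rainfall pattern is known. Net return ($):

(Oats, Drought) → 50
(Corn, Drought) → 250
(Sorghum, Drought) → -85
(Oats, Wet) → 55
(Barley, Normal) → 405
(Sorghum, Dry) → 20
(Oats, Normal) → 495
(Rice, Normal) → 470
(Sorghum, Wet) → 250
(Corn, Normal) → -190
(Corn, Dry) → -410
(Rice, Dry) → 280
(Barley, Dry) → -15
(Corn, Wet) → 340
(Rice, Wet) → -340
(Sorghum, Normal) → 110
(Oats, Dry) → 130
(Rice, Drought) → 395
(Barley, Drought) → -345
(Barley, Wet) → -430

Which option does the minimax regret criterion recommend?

Oats

Column bests: Drought=395, Dry=280, Normal=495, Wet=340.
Rice regrets: 0, 0, 25, 680 → max 680
Oats regrets: 345, 150, 0, 285 → max 345
Sorghum regrets: 480, 260, 385, 90 → max 480
Corn regrets: 145, 690, 685, 0 → max 690
Barley regrets: 740, 295, 90, 770 → max 770
Smallest max regret = 345 → Oats.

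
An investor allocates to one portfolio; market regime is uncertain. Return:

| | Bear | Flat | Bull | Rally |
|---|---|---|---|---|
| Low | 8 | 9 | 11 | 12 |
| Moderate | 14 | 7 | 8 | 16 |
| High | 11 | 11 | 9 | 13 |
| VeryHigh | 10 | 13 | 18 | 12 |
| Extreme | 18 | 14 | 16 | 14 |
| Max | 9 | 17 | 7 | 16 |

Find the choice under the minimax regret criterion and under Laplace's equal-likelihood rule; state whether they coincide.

Column bests: Bear=18, Flat=17, Bull=18, Rally=16.
Low regrets: 10, 8, 7, 4 → max 10
Moderate regrets: 4, 10, 10, 0 → max 10
High regrets: 7, 6, 9, 3 → max 9
VeryHigh regrets: 8, 4, 0, 4 → max 8
Extreme regrets: 0, 3, 2, 2 → max 3
Max regrets: 9, 0, 11, 0 → max 11
Smallest max regret = 3 → Extreme.
Row averages: Low=10, Moderate=11.25, High=11, VeryHigh=13.25, Extreme=15.5, Max=12.25
Highest average = 15.5 → Extreme.

minimax regret → Extreme; laplace → Extreme (agree)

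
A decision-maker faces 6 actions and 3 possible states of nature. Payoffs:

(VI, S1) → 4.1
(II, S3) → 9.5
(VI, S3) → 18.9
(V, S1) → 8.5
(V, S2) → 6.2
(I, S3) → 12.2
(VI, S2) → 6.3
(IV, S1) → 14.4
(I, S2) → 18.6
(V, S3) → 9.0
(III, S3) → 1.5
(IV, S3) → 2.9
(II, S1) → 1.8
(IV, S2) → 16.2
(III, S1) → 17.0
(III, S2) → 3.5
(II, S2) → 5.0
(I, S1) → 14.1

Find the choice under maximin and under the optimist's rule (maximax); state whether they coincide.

maximin → I; maximax → VI (disagree)

Row minima: I=12.2, II=1.8, III=1.5, IV=2.9, V=6.2, VI=4.1
Best worst-case = 12.2 → I.
Row maxima: I=18.6, II=9.5, III=17.0, IV=16.2, V=9.0, VI=18.9
Best best-case = 18.9 → VI.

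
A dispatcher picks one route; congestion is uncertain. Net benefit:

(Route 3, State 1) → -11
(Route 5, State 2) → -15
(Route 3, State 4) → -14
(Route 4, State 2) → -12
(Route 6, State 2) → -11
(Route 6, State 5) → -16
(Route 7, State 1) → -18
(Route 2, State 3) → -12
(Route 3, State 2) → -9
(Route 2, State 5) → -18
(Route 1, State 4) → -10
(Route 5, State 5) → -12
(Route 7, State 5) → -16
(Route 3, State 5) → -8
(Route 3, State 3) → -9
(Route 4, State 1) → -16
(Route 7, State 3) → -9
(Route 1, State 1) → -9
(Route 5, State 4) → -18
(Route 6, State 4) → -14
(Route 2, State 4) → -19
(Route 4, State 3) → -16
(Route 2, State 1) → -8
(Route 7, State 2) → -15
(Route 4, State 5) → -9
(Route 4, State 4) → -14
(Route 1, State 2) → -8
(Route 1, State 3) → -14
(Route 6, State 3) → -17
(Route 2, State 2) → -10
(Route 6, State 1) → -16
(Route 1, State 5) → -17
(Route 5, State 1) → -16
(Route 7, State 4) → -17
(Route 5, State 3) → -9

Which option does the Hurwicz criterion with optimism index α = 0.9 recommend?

Route 1: 0.9·(-8) + 0.1·(-17) = -8.9
Route 2: 0.9·(-8) + 0.1·(-19) = -9.1
Route 3: 0.9·(-8) + 0.1·(-14) = -8.6
Route 4: 0.9·(-9) + 0.1·(-16) = -9.7
Route 5: 0.9·(-9) + 0.1·(-18) = -9.9
Route 6: 0.9·(-11) + 0.1·(-17) = -11.6
Route 7: 0.9·(-9) + 0.1·(-18) = -9.9
Highest Hurwicz score = -8.6 → Route 3.

Route 3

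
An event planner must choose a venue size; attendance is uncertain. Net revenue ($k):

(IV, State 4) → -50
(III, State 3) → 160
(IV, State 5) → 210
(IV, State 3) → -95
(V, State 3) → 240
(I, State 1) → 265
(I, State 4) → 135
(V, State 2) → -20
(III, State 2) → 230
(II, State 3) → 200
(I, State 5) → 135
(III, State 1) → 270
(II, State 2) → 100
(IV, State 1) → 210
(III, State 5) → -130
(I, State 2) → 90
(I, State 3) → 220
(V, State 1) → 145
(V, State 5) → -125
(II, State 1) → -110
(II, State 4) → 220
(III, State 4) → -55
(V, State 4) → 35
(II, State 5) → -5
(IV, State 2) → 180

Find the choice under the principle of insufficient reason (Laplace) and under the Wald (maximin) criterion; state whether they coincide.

laplace → I; maximin → I (agree)

Row averages: I=169, II=81, III=95, IV=91, V=55
Highest average = 169 → I.
Row minima: I=90, II=-110, III=-130, IV=-95, V=-125
Best worst-case = 90 → I.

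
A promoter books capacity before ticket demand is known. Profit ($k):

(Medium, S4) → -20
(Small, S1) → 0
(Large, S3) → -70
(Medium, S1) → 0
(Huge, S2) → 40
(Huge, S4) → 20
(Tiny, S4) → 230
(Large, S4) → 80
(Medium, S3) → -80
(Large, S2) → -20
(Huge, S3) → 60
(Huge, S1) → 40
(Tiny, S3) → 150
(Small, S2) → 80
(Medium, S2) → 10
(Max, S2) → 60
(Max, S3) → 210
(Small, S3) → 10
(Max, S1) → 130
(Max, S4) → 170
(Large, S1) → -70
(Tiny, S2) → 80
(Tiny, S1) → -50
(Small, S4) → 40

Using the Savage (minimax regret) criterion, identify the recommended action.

Max

Column bests: S1=130, S2=80, S3=210, S4=230.
Tiny regrets: 180, 0, 60, 0 → max 180
Small regrets: 130, 0, 200, 190 → max 200
Medium regrets: 130, 70, 290, 250 → max 290
Large regrets: 200, 100, 280, 150 → max 280
Huge regrets: 90, 40, 150, 210 → max 210
Max regrets: 0, 20, 0, 60 → max 60
Smallest max regret = 60 → Max.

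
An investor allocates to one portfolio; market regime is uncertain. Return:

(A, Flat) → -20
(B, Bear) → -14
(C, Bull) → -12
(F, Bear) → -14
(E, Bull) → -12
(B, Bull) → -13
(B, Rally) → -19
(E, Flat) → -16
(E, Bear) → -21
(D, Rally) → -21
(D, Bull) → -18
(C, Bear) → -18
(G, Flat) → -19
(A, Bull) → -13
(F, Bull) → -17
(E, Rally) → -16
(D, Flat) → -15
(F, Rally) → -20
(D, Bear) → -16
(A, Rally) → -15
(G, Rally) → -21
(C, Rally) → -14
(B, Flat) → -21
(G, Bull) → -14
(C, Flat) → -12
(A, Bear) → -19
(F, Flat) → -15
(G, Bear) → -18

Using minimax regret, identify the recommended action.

Column bests: Bear=-14, Flat=-12, Bull=-12, Rally=-14.
A regrets: 5, 8, 1, 1 → max 8
B regrets: 0, 9, 1, 5 → max 9
C regrets: 4, 0, 0, 0 → max 4
D regrets: 2, 3, 6, 7 → max 7
E regrets: 7, 4, 0, 2 → max 7
F regrets: 0, 3, 5, 6 → max 6
G regrets: 4, 7, 2, 7 → max 7
Smallest max regret = 4 → C.

C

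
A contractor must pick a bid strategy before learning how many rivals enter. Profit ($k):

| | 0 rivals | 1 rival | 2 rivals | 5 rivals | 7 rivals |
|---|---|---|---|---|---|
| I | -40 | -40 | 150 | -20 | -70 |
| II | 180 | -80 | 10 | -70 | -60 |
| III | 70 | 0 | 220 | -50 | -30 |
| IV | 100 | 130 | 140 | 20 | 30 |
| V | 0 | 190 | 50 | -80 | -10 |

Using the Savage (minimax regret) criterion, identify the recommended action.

IV

Column bests: 0 rivals=180, 1 rival=190, 2 rivals=220, 5 rivals=20, 7 rivals=30.
I regrets: 220, 230, 70, 40, 100 → max 230
II regrets: 0, 270, 210, 90, 90 → max 270
III regrets: 110, 190, 0, 70, 60 → max 190
IV regrets: 80, 60, 80, 0, 0 → max 80
V regrets: 180, 0, 170, 100, 40 → max 180
Smallest max regret = 80 → IV.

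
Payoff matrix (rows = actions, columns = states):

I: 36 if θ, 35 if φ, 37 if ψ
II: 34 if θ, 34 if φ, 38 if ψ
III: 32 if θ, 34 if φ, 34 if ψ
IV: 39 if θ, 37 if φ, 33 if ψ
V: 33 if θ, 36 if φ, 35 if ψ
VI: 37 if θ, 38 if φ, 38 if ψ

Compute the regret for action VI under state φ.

Best payoff under φ is 38.
Regret = 38 − 38 = 0.

0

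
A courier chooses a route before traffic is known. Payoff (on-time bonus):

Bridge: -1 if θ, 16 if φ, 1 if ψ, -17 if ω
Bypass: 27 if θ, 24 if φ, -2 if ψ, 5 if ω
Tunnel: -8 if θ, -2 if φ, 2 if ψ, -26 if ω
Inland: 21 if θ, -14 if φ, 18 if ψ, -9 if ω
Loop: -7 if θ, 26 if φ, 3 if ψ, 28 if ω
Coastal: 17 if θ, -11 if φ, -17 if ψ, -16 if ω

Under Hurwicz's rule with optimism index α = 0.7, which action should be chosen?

Bypass

Bridge: 0.7·16 + 0.3·(-17) = 6.1
Bypass: 0.7·27 + 0.3·(-2) = 18.3
Tunnel: 0.7·2 + 0.3·(-26) = -6.4
Inland: 0.7·21 + 0.3·(-14) = 10.5
Loop: 0.7·28 + 0.3·(-7) = 17.5
Coastal: 0.7·17 + 0.3·(-17) = 6.8
Highest Hurwicz score = 18.3 → Bypass.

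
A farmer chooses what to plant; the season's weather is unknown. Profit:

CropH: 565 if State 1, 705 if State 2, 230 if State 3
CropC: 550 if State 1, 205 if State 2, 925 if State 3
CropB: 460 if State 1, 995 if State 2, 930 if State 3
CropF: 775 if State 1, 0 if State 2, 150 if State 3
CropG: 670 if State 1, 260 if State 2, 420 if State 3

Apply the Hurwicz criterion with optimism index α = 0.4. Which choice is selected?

CropB

CropH: 0.4·705 + 0.6·230 = 420
CropC: 0.4·925 + 0.6·205 = 493
CropB: 0.4·995 + 0.6·460 = 674
CropF: 0.4·775 + 0.6·0 = 310
CropG: 0.4·670 + 0.6·260 = 424
Highest Hurwicz score = 674 → CropB.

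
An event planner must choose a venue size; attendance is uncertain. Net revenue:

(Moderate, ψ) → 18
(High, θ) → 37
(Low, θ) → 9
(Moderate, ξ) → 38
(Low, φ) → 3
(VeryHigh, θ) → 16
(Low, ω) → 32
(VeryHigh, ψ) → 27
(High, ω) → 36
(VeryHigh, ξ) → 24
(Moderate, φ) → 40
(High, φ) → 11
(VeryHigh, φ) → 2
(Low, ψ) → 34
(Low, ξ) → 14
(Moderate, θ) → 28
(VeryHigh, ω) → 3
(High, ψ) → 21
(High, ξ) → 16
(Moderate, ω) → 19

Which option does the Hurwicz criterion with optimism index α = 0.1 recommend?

Low: 0.1·34 + 0.9·3 = 6.1
Moderate: 0.1·40 + 0.9·18 = 20.2
High: 0.1·37 + 0.9·11 = 13.6
VeryHigh: 0.1·27 + 0.9·2 = 4.5
Highest Hurwicz score = 20.2 → Moderate.

Moderate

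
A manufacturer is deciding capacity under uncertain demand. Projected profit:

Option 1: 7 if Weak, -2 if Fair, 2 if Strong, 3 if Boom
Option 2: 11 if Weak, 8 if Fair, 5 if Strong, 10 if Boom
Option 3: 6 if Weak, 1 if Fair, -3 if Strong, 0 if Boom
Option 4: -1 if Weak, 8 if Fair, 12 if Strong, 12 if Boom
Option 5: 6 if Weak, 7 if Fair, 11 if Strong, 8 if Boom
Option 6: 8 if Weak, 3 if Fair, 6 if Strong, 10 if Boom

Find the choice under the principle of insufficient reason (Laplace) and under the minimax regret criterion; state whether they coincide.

laplace → Option 2; minimax regret → Option 5 (disagree)

Row averages: Option 1=2.5, Option 2=8.5, Option 3=1, Option 4=7.75, Option 5=8, Option 6=6.75
Highest average = 8.5 → Option 2.
Column bests: Weak=11, Fair=8, Strong=12, Boom=12.
Option 1 regrets: 4, 10, 10, 9 → max 10
Option 2 regrets: 0, 0, 7, 2 → max 7
Option 3 regrets: 5, 7, 15, 12 → max 15
Option 4 regrets: 12, 0, 0, 0 → max 12
Option 5 regrets: 5, 1, 1, 4 → max 5
Option 6 regrets: 3, 5, 6, 2 → max 6
Smallest max regret = 5 → Option 5.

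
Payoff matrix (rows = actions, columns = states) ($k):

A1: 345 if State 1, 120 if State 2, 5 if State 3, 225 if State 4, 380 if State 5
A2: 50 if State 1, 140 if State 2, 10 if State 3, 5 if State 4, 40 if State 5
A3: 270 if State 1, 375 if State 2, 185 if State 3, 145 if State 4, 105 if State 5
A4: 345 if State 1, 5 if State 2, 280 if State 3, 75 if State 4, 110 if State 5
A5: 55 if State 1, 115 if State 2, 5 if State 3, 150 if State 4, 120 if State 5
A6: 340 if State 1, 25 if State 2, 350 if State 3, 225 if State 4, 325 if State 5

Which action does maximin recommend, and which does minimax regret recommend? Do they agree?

maximin → A3; minimax regret → A3 (agree)

Row minima: A1=5, A2=5, A3=105, A4=5, A5=5, A6=25
Best worst-case = 105 → A3.
Column bests: State 1=345, State 2=375, State 3=350, State 4=225, State 5=380.
A1 regrets: 0, 255, 345, 0, 0 → max 345
A2 regrets: 295, 235, 340, 220, 340 → max 340
A3 regrets: 75, 0, 165, 80, 275 → max 275
A4 regrets: 0, 370, 70, 150, 270 → max 370
A5 regrets: 290, 260, 345, 75, 260 → max 345
A6 regrets: 5, 350, 0, 0, 55 → max 350
Smallest max regret = 275 → A3.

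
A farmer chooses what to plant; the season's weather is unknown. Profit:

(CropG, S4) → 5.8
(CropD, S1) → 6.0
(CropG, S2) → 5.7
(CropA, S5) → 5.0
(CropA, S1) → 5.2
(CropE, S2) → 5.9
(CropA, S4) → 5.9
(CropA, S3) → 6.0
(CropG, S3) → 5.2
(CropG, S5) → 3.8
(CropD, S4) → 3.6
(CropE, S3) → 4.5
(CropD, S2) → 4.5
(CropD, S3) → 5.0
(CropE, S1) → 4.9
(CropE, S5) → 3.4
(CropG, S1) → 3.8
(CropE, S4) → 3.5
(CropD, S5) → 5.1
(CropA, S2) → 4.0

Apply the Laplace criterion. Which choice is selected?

Row averages: CropG=4.86, CropE=4.44, CropD=4.84, CropA=5.22
Highest average = 5.22 → CropA.

CropA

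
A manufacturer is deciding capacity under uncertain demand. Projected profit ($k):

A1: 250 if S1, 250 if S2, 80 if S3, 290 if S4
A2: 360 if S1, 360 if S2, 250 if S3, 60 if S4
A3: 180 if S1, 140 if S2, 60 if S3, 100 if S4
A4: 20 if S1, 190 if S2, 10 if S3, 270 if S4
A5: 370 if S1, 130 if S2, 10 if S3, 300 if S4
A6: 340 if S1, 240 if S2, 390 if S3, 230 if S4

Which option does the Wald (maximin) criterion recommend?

A6

Row minima: A1=80, A2=60, A3=60, A4=10, A5=10, A6=230
Best worst-case = 230 → A6.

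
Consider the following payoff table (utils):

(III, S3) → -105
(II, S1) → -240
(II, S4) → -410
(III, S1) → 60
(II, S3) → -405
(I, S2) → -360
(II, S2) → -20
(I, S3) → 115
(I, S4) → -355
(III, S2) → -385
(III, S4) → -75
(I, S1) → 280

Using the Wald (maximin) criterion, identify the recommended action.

I

Row minima: I=-360, II=-410, III=-385
Best worst-case = -360 → I.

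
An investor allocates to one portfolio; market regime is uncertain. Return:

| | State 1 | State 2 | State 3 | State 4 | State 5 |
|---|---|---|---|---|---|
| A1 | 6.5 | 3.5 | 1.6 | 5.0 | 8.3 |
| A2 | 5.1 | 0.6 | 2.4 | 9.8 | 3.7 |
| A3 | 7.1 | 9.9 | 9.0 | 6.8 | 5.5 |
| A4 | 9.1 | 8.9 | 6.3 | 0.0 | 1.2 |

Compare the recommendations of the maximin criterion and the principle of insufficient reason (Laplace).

maximin → A3; laplace → A3 (agree)

Row minima: A1=1.6, A2=0.6, A3=5.5, A4=0.0
Best worst-case = 5.5 → A3.
Row averages: A1=4.98, A2=4.32, A3=7.66, A4=5.1
Highest average = 7.66 → A3.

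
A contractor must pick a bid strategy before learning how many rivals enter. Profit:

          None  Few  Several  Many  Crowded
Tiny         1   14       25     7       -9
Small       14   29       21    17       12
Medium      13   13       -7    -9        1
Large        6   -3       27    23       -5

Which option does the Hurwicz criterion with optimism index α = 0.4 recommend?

Tiny: 0.4·25 + 0.6·(-9) = 4.6
Small: 0.4·29 + 0.6·12 = 18.8
Medium: 0.4·13 + 0.6·(-9) = -0.2
Large: 0.4·27 + 0.6·(-5) = 7.8
Highest Hurwicz score = 18.8 → Small.

Small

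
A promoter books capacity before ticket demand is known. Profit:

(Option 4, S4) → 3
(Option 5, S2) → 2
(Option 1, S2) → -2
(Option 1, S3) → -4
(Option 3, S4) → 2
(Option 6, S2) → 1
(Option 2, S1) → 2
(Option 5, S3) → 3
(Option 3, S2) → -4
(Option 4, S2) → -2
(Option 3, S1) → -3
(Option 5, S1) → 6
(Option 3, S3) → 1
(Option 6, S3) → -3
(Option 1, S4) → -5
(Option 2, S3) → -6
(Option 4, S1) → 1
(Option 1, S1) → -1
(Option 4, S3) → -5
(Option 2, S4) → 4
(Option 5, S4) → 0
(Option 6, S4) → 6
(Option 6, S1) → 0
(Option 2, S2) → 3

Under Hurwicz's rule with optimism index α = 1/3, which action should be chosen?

Option 5

Option 1: 1/3·(-1) + 2/3·(-5) = -11/3
Option 2: 1/3·4 + 2/3·(-6) = -8/3
Option 3: 1/3·2 + 2/3·(-4) = -2
Option 4: 1/3·3 + 2/3·(-5) = -7/3
Option 5: 1/3·6 + 2/3·0 = 2
Option 6: 1/3·6 + 2/3·(-3) = 0
Highest Hurwicz score = 2 → Option 5.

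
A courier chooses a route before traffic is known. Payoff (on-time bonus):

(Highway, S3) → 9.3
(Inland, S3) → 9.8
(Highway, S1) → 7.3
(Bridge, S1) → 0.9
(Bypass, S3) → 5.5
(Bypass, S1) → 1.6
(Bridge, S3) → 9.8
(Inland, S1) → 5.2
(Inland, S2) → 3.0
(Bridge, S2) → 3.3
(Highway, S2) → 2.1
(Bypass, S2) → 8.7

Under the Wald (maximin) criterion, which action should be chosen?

Row minima: Inland=3.0, Bridge=0.9, Highway=2.1, Bypass=1.6
Best worst-case = 3.0 → Inland.

Inland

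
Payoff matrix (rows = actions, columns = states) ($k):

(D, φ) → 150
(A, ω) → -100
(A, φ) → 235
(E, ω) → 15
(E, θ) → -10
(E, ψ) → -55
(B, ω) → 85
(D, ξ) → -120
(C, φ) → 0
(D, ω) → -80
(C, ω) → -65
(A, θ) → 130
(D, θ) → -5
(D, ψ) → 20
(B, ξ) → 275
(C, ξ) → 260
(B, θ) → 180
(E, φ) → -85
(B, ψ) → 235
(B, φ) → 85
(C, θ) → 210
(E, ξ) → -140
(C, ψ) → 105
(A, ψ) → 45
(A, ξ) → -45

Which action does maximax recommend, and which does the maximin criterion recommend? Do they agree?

maximax → B; maximin → B (agree)

Row maxima: A=235, B=275, C=260, D=150, E=15
Best best-case = 275 → B.
Row minima: A=-100, B=85, C=-65, D=-120, E=-140
Best worst-case = 85 → B.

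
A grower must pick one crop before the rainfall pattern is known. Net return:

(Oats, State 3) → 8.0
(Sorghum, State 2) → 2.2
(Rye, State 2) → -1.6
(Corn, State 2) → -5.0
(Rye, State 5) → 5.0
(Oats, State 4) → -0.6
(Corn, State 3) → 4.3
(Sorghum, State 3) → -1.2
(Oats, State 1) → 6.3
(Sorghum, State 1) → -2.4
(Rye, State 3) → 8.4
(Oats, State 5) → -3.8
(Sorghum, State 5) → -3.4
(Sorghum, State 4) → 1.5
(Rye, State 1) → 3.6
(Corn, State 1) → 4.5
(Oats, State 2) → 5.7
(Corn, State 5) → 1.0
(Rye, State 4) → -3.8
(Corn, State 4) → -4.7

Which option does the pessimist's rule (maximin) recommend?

Sorghum

Row minima: Oats=-3.8, Rye=-3.8, Corn=-5.0, Sorghum=-3.4
Best worst-case = -3.4 → Sorghum.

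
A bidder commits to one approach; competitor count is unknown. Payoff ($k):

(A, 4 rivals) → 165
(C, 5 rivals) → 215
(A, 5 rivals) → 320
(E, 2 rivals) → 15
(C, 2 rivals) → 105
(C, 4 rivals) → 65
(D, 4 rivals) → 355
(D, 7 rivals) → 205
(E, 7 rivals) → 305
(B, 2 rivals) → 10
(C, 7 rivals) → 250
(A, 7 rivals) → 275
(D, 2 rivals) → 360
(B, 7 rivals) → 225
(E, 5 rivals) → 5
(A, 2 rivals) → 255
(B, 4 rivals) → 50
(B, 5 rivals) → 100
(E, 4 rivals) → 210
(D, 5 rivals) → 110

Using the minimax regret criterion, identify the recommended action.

A

Column bests: 2 rivals=360, 4 rivals=355, 5 rivals=320, 7 rivals=305.
A regrets: 105, 190, 0, 30 → max 190
B regrets: 350, 305, 220, 80 → max 350
C regrets: 255, 290, 105, 55 → max 290
D regrets: 0, 0, 210, 100 → max 210
E regrets: 345, 145, 315, 0 → max 345
Smallest max regret = 190 → A.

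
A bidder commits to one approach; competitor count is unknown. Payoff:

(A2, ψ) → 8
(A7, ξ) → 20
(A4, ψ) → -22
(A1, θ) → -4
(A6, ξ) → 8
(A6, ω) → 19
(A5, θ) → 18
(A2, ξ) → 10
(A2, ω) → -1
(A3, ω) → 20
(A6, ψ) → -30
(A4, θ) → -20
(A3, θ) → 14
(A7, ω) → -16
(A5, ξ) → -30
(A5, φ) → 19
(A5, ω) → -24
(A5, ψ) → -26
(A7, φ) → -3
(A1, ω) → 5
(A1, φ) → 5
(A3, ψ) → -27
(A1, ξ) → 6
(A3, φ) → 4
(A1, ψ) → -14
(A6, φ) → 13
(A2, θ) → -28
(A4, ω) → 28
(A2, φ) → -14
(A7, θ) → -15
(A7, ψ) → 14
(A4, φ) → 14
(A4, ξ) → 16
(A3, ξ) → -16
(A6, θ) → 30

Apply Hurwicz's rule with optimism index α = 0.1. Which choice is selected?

A1: 0.1·6 + 0.9·(-14) = -12
A2: 0.1·10 + 0.9·(-28) = -24.2
A3: 0.1·20 + 0.9·(-27) = -22.3
A4: 0.1·28 + 0.9·(-22) = -17
A5: 0.1·19 + 0.9·(-30) = -25.1
A6: 0.1·30 + 0.9·(-30) = -24
A7: 0.1·20 + 0.9·(-16) = -12.4
Highest Hurwicz score = -12 → A1.

A1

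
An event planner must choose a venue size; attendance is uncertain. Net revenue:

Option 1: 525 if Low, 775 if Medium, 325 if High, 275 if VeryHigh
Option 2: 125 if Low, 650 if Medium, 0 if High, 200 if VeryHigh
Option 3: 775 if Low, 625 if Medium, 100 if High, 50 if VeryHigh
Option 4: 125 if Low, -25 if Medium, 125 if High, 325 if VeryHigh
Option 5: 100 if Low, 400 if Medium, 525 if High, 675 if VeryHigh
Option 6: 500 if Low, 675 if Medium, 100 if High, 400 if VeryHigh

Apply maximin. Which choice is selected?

Option 1

Row minima: Option 1=275, Option 2=0, Option 3=50, Option 4=-25, Option 5=100, Option 6=100
Best worst-case = 275 → Option 1.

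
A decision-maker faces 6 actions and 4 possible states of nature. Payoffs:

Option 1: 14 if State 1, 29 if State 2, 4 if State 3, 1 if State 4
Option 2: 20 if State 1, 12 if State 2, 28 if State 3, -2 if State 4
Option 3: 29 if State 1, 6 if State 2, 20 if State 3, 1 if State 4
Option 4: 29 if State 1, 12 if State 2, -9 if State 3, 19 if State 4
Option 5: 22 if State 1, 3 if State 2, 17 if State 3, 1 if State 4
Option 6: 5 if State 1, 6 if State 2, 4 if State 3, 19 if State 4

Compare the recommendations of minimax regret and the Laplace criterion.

minimax regret → Option 2; laplace → Option 2 (agree)

Column bests: State 1=29, State 2=29, State 3=28, State 4=19.
Option 1 regrets: 15, 0, 24, 18 → max 24
Option 2 regrets: 9, 17, 0, 21 → max 21
Option 3 regrets: 0, 23, 8, 18 → max 23
Option 4 regrets: 0, 17, 37, 0 → max 37
Option 5 regrets: 7, 26, 11, 18 → max 26
Option 6 regrets: 24, 23, 24, 0 → max 24
Smallest max regret = 21 → Option 2.
Row averages: Option 1=12, Option 2=14.5, Option 3=14, Option 4=12.75, Option 5=10.75, Option 6=8.5
Highest average = 14.5 → Option 2.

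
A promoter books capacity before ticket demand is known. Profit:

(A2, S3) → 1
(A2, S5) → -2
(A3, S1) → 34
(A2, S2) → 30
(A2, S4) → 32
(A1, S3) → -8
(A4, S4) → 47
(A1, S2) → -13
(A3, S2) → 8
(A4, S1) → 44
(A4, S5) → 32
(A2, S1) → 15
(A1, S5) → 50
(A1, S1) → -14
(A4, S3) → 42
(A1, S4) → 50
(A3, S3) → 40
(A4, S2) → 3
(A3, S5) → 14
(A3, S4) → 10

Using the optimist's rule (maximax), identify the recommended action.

Row maxima: A1=50, A2=32, A3=40, A4=47
Best best-case = 50 → A1.

A1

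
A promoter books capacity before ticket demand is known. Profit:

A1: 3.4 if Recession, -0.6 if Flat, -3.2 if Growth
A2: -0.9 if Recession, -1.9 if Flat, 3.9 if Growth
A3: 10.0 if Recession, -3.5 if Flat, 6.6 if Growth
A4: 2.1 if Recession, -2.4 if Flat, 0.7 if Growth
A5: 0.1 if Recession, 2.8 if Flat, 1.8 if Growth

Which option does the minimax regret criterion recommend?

Column bests: Recession=10.0, Flat=2.8, Growth=6.6.
A1 regrets: 6.6, 3.4, 9.8 → max 9.8
A2 regrets: 10.9, 4.7, 2.7 → max 10.9
A3 regrets: 0.0, 6.3, 0.0 → max 6.3
A4 regrets: 7.9, 5.2, 5.9 → max 7.9
A5 regrets: 9.9, 0.0, 4.8 → max 9.9
Smallest max regret = 6.3 → A3.

A3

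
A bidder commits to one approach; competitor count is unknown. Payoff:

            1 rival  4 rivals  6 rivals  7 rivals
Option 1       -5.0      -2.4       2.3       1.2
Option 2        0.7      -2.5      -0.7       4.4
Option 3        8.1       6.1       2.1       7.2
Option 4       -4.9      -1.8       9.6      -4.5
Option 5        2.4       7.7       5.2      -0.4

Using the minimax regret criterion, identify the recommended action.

Option 3

Column bests: 1 rival=8.1, 4 rivals=7.7, 6 rivals=9.6, 7 rivals=7.2.
Option 1 regrets: 13.1, 10.1, 7.3, 6.0 → max 13.1
Option 2 regrets: 7.4, 10.2, 10.3, 2.8 → max 10.3
Option 3 regrets: 0.0, 1.6, 7.5, 0.0 → max 7.5
Option 4 regrets: 13.0, 9.5, 0.0, 11.7 → max 13.0
Option 5 regrets: 5.7, 0.0, 4.4, 7.6 → max 7.6
Smallest max regret = 7.5 → Option 3.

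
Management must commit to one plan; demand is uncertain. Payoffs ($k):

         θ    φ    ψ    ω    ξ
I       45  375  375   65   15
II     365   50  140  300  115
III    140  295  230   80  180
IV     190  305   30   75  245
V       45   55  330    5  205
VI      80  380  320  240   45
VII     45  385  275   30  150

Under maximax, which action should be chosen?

VII

Row maxima: I=375, II=365, III=295, IV=305, V=330, VI=380, VII=385
Best best-case = 385 → VII.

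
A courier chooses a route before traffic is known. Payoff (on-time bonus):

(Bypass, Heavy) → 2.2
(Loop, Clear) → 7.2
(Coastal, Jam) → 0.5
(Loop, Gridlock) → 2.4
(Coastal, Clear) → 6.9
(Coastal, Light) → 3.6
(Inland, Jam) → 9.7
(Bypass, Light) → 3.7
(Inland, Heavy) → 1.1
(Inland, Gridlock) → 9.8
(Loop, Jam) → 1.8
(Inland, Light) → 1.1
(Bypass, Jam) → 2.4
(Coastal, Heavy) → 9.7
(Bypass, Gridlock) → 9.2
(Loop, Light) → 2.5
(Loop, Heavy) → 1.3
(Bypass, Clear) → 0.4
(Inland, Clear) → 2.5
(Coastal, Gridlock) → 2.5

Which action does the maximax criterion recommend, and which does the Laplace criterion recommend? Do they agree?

maximax → Inland; laplace → Inland (agree)

Row maxima: Loop=7.2, Inland=9.8, Coastal=9.7, Bypass=9.2
Best best-case = 9.8 → Inland.
Row averages: Loop=3.04, Inland=4.84, Coastal=4.64, Bypass=3.58
Highest average = 4.84 → Inland.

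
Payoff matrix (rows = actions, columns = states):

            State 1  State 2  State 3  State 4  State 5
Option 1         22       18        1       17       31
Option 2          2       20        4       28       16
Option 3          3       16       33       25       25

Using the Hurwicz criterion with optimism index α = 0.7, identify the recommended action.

Option 1: 0.7·31 + 0.3·1 = 22
Option 2: 0.7·28 + 0.3·2 = 20.2
Option 3: 0.7·33 + 0.3·3 = 24
Highest Hurwicz score = 24 → Option 3.

Option 3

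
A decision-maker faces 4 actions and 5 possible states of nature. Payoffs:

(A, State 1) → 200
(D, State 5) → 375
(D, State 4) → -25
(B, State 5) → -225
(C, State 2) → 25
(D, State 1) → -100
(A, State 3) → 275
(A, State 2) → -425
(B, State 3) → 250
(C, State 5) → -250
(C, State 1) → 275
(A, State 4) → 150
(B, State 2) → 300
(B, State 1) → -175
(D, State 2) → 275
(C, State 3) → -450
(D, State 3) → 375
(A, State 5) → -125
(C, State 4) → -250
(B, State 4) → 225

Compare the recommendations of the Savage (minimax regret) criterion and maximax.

minimax regret → D; maximax → D (agree)

Column bests: State 1=275, State 2=300, State 3=375, State 4=225, State 5=375.
A regrets: 75, 725, 100, 75, 500 → max 725
B regrets: 450, 0, 125, 0, 600 → max 600
C regrets: 0, 275, 825, 475, 625 → max 825
D regrets: 375, 25, 0, 250, 0 → max 375
Smallest max regret = 375 → D.
Row maxima: A=275, B=300, C=275, D=375
Best best-case = 375 → D.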